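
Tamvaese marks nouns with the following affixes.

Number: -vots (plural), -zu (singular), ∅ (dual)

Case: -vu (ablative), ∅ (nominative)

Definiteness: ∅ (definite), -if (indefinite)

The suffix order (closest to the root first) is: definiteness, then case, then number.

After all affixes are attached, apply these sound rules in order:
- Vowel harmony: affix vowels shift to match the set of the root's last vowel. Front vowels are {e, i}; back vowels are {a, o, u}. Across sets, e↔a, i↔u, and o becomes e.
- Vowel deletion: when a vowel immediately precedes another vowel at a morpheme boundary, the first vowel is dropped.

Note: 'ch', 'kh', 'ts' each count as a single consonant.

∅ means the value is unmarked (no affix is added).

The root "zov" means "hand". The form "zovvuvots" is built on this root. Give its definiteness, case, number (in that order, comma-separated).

definite, ablative, plural

Segment: zov-vu-vots.
definiteness: ∅ → definite.
case: -vu → ablative.
number: -vots → plural.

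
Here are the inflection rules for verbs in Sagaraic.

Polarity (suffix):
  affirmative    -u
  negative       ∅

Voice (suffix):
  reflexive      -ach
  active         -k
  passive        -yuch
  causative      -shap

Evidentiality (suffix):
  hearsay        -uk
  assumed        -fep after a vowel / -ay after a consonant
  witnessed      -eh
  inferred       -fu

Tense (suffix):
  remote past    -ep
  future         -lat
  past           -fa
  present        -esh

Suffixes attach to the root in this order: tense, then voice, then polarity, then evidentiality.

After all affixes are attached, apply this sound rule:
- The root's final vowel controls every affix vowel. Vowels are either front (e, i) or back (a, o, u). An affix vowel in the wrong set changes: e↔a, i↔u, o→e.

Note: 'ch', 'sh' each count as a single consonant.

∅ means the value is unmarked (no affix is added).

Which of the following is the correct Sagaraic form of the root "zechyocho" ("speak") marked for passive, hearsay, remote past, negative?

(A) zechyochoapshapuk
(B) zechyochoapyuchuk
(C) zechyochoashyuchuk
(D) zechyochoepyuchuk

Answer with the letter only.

B

Attach tense remote past -ep → zechyochoep.
Attach voice passive -yuch → zechyochoepyuch.
polarity = negative: zero marking, form stays zechyochoepyuch.
Attach evidentiality hearsay -uk → zechyochoepyuchuk.
Apply vowel harmony: zechyochoepyuchuk → zechyochoapyuchuk.
So the correct form is zechyochoapyuchuk, option (B).
(D) zechyochoepyuchuk is wrong: it fails to apply the sound rule(s).
(C) zechyochoashyuchuk is wrong: it uses present instead of remote past for tense.
(A) zechyochoapshapuk is wrong: it uses causative instead of passive for voice.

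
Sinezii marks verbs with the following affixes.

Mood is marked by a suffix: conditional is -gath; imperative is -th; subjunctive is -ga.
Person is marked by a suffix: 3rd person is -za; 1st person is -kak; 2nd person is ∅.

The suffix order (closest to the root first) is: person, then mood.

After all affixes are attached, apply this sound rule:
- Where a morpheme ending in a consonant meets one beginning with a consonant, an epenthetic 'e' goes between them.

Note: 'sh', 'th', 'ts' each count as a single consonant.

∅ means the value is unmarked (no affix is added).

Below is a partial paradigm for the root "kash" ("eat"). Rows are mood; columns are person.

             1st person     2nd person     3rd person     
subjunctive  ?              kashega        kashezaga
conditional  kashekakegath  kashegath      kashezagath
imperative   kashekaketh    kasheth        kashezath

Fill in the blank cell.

Attach person 1st person -kak → kashkak.
Attach mood subjunctive -ga → kashkakga.
Apply epenthesis: kashkakga → kashekakega.

kashekakega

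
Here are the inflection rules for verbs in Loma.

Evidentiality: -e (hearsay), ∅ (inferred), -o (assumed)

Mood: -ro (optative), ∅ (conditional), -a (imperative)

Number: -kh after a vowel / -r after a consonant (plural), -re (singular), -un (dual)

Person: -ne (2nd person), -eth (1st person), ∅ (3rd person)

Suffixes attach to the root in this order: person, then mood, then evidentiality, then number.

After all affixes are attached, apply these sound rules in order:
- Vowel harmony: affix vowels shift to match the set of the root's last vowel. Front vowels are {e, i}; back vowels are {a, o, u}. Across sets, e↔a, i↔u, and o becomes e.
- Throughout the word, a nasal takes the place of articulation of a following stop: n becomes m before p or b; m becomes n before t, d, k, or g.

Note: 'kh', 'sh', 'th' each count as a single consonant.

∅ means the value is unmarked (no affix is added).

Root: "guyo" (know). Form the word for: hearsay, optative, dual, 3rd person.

person = 3rd person: zero marking, form stays guyo.
Attach mood optative -ro → guyoro.
Attach evidentiality hearsay -e → guyoroe.
Attach number dual -un → guyoroeun.
Apply vowel harmony: guyoroeun → guyoroaun.
Nasal assimilation: no change.

guyoroaun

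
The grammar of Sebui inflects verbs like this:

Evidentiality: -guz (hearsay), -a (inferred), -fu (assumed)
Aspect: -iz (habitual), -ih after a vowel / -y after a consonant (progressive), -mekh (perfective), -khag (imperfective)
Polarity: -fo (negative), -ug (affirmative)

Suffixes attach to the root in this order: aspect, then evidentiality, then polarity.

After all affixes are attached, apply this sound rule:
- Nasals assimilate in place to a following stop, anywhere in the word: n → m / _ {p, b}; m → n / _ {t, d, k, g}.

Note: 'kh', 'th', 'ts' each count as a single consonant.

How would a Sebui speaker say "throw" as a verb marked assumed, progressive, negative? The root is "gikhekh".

gikhekhyfufo

Attach aspect progressive -y (after consonant 'kh') → gikhekhy.
Attach evidentiality assumed -fu → gikhekhyfu.
Attach polarity negative -fo → gikhekhyfufo.
Nasal assimilation: no change.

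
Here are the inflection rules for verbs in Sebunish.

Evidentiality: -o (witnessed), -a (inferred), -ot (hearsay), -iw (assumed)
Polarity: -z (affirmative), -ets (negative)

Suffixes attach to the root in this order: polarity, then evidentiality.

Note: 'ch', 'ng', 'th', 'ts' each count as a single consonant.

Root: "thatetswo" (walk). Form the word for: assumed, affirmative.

thatetswoziw

Attach polarity affirmative -z → thatetswoz.
Attach evidentiality assumed -iw → thatetswoziw.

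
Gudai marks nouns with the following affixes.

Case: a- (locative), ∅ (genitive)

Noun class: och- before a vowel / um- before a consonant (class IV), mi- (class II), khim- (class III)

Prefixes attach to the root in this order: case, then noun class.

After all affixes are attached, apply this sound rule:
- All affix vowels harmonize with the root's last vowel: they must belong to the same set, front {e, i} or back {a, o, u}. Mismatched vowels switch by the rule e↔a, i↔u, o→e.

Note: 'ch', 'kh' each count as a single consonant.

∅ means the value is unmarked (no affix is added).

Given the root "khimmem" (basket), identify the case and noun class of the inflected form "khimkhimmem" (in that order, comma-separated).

genitive, class III

Segment: khim-khimmem.
case: ∅ → genitive.
noun class: khim- → class III.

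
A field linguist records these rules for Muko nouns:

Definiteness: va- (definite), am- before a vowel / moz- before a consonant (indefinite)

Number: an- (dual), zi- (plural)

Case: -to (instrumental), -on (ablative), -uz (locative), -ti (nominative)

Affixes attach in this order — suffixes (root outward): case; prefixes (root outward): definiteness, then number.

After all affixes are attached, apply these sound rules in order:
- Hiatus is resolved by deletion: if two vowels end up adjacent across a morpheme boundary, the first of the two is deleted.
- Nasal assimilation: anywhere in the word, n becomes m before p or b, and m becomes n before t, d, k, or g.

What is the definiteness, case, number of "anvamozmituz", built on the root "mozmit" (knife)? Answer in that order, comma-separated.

Segment: an-va-mozmit-uz.
definiteness: va- → definite.
case: -uz → locative.
number: an- → dual.

definite, locative, dual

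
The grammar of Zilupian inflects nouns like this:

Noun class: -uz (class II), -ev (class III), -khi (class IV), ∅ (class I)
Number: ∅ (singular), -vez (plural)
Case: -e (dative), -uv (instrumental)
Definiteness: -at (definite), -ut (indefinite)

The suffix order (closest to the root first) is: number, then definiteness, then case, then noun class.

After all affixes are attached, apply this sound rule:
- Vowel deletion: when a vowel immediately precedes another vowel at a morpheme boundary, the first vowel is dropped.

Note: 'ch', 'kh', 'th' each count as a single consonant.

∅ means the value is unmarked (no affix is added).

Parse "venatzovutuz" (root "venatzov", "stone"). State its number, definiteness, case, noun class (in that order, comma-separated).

Segment: venatzov-ut-e-uz.
number: ∅ → singular.
definiteness: -ut → indefinite.
case: -e → dative.
noun class: -uz → class II.

singular, indefinite, dative, class II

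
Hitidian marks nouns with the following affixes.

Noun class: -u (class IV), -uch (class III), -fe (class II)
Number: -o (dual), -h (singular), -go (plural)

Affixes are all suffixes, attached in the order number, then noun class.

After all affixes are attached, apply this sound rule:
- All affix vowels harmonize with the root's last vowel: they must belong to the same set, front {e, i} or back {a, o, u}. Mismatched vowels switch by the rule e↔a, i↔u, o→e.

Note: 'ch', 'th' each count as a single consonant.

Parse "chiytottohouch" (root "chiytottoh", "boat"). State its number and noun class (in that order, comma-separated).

dual, class III

Segment: chiytottoh-o-uch.
number: -o → dual.
noun class: -uch → class III.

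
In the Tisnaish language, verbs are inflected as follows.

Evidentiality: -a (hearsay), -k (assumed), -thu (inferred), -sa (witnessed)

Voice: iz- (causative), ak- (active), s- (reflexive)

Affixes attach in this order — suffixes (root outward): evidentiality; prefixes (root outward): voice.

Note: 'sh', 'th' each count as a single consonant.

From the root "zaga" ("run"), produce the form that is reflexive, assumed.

szagak

Attach evidentiality assumed -k → zagak.
Attach voice reflexive s- → szagak.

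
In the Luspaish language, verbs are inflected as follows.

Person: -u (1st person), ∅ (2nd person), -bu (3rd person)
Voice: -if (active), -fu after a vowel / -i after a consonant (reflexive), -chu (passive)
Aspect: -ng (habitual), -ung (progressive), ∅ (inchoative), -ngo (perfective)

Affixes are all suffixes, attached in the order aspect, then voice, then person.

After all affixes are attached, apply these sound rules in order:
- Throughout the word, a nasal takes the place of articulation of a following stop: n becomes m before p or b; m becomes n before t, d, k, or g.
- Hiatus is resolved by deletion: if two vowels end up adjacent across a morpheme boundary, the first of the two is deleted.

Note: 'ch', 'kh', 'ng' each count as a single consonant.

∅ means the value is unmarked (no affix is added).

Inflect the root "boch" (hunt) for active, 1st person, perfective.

Attach aspect perfective -ngo → bochngo.
Attach voice active -if → bochngoif.
Attach person 1st person -u → bochngoifu.
Nasal assimilation: no change.
Apply vowel deletion: bochngoifu → bochngifu.

bochngifu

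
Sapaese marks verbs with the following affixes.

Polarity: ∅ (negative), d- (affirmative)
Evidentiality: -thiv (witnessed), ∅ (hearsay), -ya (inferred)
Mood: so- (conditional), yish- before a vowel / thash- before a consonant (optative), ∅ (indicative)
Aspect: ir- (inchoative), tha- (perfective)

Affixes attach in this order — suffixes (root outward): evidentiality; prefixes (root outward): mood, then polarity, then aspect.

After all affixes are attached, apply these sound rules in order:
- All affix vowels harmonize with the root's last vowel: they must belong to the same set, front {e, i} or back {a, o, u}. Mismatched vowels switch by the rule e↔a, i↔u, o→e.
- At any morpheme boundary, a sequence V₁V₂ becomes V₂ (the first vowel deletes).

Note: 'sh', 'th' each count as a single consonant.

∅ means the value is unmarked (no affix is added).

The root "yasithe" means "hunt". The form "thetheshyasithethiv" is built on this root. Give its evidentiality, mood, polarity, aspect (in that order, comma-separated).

Segment: tha-thash-yasithe-thiv.
evidentiality: -thiv → witnessed.
mood: yish/thash- → optative.
polarity: ∅ → negative.
aspect: tha- → perfective.

witnessed, optative, negative, perfective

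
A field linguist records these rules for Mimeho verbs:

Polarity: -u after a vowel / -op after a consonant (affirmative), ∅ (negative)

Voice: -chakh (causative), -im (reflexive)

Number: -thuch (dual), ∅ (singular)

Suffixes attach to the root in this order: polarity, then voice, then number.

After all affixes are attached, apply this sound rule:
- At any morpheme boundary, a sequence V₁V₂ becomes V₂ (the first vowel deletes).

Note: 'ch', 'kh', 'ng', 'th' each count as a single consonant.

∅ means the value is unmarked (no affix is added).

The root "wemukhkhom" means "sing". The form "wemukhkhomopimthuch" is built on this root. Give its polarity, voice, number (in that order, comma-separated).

Segment: wemukhkhom-op-im-thuch.
polarity: -u/op → affirmative.
voice: -im → reflexive.
number: -thuch → dual.

affirmative, reflexive, dual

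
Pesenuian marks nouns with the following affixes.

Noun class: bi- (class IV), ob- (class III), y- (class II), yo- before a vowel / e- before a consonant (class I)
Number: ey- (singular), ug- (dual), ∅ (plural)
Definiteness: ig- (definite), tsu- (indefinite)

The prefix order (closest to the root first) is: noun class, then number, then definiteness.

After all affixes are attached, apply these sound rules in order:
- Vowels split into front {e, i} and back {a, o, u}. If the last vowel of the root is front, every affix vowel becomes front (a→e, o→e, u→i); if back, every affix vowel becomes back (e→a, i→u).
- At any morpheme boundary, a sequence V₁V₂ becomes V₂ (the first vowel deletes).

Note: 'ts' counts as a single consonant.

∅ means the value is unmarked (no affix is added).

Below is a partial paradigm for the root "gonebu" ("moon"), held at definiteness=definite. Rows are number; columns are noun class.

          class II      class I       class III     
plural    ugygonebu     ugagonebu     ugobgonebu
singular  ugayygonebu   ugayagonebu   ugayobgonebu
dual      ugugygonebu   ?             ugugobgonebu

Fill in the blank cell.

ugugagonebu

Attach noun class class I e- (before consonant 'g') → egonebu.
Attach number dual ug- → ugegonebu.
Attach definiteness definite ig- → igugegonebu.
Apply vowel harmony: igugegonebu → ugugagonebu.
Vowel deletion: no change.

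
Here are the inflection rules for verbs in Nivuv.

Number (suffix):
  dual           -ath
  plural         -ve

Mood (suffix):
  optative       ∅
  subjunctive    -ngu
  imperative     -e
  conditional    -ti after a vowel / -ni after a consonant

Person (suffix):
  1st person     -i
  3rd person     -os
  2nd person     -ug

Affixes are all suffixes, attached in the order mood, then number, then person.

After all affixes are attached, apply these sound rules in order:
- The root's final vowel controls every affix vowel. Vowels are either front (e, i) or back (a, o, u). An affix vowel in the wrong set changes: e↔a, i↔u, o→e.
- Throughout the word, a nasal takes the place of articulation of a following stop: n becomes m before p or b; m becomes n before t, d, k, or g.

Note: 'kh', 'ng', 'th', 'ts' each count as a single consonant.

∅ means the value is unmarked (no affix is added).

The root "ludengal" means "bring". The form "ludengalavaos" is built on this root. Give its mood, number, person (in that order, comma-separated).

imperative, plural, 3rd person

Segment: ludengal-e-ve-os.
mood: -e → imperative.
number: -ve → plural.
person: -os → 3rd person.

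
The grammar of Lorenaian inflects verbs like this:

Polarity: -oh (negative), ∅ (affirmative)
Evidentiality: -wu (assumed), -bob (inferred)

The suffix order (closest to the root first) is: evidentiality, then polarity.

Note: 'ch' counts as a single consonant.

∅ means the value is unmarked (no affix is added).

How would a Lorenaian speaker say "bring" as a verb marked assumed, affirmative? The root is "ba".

Attach evidentiality assumed -wu → bawu.
polarity = affirmative: zero marking, form stays bawu.

bawu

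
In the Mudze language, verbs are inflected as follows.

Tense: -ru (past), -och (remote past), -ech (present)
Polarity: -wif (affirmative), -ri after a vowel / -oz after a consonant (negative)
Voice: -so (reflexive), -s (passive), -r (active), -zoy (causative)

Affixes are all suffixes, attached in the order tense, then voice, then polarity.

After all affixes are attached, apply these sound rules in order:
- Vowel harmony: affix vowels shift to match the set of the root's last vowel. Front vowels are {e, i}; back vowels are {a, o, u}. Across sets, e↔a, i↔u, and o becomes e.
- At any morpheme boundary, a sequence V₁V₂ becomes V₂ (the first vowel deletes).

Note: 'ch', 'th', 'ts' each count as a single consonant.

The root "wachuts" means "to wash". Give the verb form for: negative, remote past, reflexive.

Attach tense remote past -och → wachutsoch.
Attach voice reflexive -so → wachutsochso.
Attach polarity negative -ri (after vowel 'o') → wachutsochsori.
Apply vowel harmony: wachutsochsori → wachutsochsoru.
Vowel deletion: no change.

wachutsochsoru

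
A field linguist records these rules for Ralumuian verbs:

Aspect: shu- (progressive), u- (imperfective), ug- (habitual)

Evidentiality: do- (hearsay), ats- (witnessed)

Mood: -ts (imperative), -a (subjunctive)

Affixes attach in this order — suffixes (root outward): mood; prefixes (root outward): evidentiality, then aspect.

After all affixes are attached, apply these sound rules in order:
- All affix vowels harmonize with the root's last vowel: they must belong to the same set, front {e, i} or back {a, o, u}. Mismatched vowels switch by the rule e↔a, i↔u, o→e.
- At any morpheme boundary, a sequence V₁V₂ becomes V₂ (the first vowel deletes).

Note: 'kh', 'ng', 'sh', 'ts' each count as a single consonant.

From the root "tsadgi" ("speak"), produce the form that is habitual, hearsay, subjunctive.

igdetsadge

Attach evidentiality hearsay do- → dotsadgi.
Attach mood subjunctive -a → dotsadgia.
Attach aspect habitual ug- → ugdotsadgia.
Apply vowel harmony: ugdotsadgia → igdetsadgie.
Apply vowel deletion: igdetsadgie → igdetsadge.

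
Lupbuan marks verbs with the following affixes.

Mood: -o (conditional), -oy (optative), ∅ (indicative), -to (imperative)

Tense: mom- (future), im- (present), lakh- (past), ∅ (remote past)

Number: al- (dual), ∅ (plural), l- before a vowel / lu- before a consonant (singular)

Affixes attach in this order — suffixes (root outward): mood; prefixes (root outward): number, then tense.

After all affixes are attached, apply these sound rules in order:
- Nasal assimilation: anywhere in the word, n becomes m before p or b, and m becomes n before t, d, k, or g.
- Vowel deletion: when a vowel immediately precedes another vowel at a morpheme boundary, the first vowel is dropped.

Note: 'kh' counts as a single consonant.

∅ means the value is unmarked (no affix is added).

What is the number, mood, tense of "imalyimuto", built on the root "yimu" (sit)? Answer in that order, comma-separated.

Segment: im-al-yimu-to.
number: al- → dual.
mood: -to → imperative.
tense: im- → present.

dual, imperative, present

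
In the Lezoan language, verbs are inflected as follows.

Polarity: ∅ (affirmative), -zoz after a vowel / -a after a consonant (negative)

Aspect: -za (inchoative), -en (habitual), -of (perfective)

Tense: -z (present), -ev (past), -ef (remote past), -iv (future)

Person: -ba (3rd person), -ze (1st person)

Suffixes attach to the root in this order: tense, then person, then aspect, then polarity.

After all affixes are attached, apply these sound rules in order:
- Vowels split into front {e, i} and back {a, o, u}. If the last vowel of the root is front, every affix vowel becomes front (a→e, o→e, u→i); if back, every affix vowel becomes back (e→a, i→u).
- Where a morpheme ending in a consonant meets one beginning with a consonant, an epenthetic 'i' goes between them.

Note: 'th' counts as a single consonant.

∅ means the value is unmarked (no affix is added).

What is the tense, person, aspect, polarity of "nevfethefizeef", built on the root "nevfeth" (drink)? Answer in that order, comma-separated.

Segment: nevfeth-ef-ze-of.
tense: -ef → remote past.
person: -ze → 1st person.
aspect: -of → perfective.
polarity: ∅ → affirmative.

remote past, 1st person, perfective, affirmative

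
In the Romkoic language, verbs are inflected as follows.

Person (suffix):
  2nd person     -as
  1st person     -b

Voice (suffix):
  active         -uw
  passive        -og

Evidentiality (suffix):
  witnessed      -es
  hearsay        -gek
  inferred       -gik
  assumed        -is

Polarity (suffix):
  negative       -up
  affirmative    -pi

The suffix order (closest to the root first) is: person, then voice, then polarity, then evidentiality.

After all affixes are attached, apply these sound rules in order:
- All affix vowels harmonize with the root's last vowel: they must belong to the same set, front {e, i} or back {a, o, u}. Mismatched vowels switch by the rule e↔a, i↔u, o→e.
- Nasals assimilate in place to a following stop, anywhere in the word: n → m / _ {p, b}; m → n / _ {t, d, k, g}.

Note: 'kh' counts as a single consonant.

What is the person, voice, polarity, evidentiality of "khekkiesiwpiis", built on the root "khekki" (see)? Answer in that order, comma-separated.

2nd person, active, affirmative, assumed

Segment: khekki-as-uw-pi-is.
person: -as → 2nd person.
voice: -uw → active.
polarity: -pi → affirmative.
evidentiality: -is → assumed.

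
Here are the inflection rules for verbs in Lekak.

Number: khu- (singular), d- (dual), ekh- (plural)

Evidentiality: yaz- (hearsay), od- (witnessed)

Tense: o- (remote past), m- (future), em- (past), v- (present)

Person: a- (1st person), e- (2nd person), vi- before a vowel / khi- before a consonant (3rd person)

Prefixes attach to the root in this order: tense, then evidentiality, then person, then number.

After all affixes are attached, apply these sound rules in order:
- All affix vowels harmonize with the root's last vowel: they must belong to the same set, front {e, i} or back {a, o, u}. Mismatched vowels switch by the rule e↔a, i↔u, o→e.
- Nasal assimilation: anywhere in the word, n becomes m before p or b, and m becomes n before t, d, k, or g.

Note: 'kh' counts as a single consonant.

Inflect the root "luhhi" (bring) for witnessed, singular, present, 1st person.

Attach tense present v- → vluhhi.
Attach evidentiality witnessed od- → odvluhhi.
Attach person 1st person a- → aodvluhhi.
Attach number singular khu- → khuaodvluhhi.
Apply vowel harmony: khuaodvluhhi → khieedvluhhi.
Nasal assimilation: no change.

khieedvluhhi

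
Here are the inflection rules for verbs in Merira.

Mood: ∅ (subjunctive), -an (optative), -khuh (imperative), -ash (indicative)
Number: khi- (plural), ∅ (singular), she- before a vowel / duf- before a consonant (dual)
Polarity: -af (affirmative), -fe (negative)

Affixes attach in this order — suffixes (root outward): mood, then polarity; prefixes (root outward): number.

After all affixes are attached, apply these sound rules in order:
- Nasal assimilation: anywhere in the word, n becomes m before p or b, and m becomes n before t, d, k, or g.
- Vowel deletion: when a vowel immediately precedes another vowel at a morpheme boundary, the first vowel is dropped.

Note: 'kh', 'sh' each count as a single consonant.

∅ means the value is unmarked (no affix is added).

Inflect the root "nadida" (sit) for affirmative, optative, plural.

khinadidanaf

Attach mood optative -an → nadidaan.
Attach polarity affirmative -af → nadidaanaf.
Attach number plural khi- → khinadidaanaf.
Nasal assimilation: no change.
Apply vowel deletion: khinadidaanaf → khinadidanaf.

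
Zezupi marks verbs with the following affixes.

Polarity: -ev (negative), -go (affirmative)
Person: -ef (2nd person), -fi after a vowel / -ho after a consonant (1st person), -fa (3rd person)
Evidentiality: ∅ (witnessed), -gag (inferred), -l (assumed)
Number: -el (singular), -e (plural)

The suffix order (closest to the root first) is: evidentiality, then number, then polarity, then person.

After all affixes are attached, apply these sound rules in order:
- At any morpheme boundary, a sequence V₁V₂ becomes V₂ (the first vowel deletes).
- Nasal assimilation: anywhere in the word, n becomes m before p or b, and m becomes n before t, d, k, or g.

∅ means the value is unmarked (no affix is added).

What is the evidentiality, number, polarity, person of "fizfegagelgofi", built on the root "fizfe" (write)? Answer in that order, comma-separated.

Segment: fizfe-gag-el-go-fi.
evidentiality: -gag → inferred.
number: -el → singular.
polarity: -go → affirmative.
person: -fi/ho → 1st person.

inferred, singular, affirmative, 1st person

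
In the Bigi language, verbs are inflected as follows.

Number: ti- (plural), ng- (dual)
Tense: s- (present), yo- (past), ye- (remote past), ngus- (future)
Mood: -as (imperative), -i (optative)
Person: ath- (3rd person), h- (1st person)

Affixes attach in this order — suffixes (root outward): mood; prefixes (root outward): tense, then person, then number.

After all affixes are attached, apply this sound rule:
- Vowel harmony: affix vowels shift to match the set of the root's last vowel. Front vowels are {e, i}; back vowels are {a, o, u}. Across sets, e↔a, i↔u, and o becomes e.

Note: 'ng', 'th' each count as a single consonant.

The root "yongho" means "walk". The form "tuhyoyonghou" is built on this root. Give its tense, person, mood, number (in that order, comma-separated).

past, 1st person, optative, plural

Segment: ti-h-yo-yongho-i.
tense: yo- → past.
person: h- → 1st person.
mood: -i → optative.
number: ti- → plural.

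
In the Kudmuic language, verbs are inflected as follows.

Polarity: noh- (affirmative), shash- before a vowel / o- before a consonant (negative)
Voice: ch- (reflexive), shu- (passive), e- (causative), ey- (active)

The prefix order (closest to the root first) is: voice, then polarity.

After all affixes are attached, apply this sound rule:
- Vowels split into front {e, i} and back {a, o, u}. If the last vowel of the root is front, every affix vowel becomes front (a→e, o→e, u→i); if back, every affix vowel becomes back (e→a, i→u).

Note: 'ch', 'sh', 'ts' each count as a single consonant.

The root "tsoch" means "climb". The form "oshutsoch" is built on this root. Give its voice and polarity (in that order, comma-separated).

passive, negative

Segment: o-shu-tsoch.
voice: shu- → passive.
polarity: shash/o- → negative.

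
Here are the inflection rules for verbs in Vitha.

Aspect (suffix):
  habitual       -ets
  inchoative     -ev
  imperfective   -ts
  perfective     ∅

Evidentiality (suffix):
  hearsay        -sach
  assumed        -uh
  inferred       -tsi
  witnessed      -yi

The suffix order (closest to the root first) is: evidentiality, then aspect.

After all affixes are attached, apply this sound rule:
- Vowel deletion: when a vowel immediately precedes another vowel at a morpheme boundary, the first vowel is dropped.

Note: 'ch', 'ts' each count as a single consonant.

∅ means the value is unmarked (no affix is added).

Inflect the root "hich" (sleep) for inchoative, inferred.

Attach evidentiality inferred -tsi → hichtsi.
Attach aspect inchoative -ev → hichtsiev.
Apply vowel deletion: hichtsiev → hichtsev.

hichtsev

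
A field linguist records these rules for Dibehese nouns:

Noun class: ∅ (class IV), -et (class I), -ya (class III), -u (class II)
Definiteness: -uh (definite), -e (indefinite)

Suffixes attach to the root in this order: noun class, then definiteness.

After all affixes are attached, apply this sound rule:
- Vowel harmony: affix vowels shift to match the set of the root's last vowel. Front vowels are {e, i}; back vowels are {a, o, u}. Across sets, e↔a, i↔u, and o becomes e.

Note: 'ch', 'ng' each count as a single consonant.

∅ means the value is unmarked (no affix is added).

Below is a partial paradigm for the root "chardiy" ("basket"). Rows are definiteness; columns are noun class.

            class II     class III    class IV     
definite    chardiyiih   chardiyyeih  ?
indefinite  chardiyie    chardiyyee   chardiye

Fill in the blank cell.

chardiyih

noun class = class IV: zero marking, form stays chardiy.
Attach definiteness definite -uh → chardiyuh.
Apply vowel harmony: chardiyuh → chardiyih.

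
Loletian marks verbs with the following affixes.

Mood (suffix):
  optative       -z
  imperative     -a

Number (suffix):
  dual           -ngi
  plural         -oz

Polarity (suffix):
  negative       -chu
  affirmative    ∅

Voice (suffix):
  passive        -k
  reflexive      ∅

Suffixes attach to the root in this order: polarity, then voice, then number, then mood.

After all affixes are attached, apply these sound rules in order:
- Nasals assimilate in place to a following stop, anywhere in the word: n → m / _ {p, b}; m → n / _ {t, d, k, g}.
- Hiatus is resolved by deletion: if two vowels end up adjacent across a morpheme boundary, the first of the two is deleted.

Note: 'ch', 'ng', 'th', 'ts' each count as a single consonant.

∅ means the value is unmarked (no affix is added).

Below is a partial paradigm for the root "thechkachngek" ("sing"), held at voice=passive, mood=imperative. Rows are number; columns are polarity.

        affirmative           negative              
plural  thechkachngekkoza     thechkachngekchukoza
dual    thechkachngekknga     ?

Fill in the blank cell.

thechkachngekchuknga

Attach polarity negative -chu → thechkachngekchu.
Attach voice passive -k → thechkachngekchuk.
Attach number dual -ngi → thechkachngekchukngi.
Attach mood imperative -a → thechkachngekchukngia.
Nasal assimilation: no change.
Apply vowel deletion: thechkachngekchukngia → thechkachngekchuknga.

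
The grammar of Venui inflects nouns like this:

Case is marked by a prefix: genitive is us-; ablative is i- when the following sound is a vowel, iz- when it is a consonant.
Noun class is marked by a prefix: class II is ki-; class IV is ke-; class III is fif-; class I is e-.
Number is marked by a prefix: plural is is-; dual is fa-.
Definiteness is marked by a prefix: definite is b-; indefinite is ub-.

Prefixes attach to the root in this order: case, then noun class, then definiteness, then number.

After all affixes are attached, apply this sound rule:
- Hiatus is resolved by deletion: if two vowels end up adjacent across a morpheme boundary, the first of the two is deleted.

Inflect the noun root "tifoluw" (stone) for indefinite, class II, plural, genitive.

Attach case genitive us- → ustifoluw.
Attach noun class class II ki- → kiustifoluw.
Attach definiteness indefinite ub- → ubkiustifoluw.
Attach number plural is- → isubkiustifoluw.
Apply vowel deletion: isubkiustifoluw → isubkustifoluw.

isubkustifoluw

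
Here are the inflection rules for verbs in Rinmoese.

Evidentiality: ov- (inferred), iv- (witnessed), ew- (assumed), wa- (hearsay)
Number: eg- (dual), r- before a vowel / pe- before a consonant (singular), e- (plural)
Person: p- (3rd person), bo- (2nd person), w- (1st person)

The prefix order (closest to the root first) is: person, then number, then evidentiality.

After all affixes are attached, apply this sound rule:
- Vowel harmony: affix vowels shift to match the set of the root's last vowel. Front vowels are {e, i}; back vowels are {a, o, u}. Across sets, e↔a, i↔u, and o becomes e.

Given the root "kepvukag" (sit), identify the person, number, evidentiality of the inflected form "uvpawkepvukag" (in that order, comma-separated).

1st person, singular, witnessed

Segment: iv-pe-w-kepvukag.
person: w- → 1st person.
number: r/pe- → singular.
evidentiality: iv- → witnessed.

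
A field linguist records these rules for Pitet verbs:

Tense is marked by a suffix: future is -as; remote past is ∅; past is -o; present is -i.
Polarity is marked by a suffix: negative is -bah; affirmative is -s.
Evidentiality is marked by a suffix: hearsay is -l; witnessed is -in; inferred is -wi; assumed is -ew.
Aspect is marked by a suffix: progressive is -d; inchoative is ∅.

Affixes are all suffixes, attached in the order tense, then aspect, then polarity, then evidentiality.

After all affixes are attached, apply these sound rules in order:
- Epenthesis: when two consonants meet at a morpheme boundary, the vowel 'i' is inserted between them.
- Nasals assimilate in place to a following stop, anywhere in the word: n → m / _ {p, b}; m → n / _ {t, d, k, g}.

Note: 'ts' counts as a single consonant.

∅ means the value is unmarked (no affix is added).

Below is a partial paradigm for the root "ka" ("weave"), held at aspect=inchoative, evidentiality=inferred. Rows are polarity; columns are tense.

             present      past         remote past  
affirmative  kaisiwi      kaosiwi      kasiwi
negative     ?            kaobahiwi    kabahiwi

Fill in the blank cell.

Attach tense present -i → kai.
aspect = inchoative: zero marking, form stays kai.
Attach polarity negative -bah → kaibah.
Attach evidentiality inferred -wi → kaibahwi.
Apply epenthesis: kaibahwi → kaibahiwi.
Nasal assimilation: no change.

kaibahiwi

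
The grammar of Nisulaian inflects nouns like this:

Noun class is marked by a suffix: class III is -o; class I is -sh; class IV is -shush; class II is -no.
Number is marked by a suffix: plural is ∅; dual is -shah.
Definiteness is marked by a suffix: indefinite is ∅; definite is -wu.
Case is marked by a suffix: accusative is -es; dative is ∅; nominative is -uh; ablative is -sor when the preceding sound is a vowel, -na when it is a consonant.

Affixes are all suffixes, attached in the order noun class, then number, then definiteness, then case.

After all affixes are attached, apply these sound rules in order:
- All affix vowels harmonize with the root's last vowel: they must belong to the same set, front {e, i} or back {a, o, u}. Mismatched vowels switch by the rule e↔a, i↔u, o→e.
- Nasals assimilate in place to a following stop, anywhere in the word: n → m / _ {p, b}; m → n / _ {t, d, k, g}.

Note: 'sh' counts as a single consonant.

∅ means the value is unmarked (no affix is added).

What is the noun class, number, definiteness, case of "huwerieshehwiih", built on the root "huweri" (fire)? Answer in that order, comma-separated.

class III, dual, definite, nominative

Segment: huweri-o-shah-wu-uh.
noun class: -o → class III.
number: -shah → dual.
definiteness: -wu → definite.
case: -uh → nominative.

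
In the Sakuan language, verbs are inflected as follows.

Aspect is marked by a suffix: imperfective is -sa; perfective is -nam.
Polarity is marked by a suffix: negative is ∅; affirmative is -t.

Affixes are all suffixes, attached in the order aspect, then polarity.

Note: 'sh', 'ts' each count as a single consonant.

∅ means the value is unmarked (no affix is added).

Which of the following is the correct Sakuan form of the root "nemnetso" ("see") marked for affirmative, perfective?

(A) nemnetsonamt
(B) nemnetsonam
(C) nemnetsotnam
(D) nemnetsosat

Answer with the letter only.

Attach aspect perfective -nam → nemnetsonam.
Attach polarity affirmative -t → nemnetsonamt.
So the correct form is nemnetsonamt, option (A).
(B) nemnetsonam is wrong: it uses negative instead of affirmative for polarity.
(C) nemnetsotnam is wrong: it has the affixes in the wrong order.
(D) nemnetsosat is wrong: it uses imperfective instead of perfective for aspect.

A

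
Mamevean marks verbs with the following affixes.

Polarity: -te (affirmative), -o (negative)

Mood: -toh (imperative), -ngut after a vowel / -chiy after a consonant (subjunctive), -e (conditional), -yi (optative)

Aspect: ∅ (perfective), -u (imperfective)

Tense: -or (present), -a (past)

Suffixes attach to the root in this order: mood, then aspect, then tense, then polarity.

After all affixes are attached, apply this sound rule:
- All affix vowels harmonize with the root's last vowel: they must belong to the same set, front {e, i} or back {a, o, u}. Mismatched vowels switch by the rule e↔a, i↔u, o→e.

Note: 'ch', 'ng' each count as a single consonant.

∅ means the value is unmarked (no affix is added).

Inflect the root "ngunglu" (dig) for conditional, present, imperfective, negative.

ngungluauoro

Attach mood conditional -e → ngunglue.
Attach aspect imperfective -u → ngunglueu.
Attach tense present -or → ngunglueuor.
Attach polarity negative -o → ngunglueuoro.
Apply vowel harmony: ngunglueuoro → ngungluauoro.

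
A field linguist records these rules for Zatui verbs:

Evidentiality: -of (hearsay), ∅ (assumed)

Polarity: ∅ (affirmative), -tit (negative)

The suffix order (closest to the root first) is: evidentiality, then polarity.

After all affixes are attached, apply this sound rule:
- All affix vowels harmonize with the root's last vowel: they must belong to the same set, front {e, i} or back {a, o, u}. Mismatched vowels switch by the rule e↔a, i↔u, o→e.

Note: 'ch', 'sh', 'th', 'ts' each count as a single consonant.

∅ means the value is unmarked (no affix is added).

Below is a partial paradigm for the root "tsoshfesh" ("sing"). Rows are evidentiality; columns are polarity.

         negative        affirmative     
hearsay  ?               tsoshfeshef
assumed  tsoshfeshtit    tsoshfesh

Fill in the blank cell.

tsoshfesheftit

Attach evidentiality hearsay -of → tsoshfeshof.
Attach polarity negative -tit → tsoshfeshoftit.
Apply vowel harmony: tsoshfeshoftit → tsoshfesheftit.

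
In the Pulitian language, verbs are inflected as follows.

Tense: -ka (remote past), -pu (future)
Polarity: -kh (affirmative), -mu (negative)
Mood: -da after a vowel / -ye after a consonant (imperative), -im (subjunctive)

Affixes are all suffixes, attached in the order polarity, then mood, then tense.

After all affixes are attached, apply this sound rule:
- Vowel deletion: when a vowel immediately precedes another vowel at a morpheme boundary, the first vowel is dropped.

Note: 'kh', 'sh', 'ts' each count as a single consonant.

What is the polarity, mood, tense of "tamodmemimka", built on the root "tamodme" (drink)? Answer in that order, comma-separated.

Segment: tamodme-mu-im-ka.
polarity: -mu → negative.
mood: -im → subjunctive.
tense: -ka → remote past.

negative, subjunctive, remote past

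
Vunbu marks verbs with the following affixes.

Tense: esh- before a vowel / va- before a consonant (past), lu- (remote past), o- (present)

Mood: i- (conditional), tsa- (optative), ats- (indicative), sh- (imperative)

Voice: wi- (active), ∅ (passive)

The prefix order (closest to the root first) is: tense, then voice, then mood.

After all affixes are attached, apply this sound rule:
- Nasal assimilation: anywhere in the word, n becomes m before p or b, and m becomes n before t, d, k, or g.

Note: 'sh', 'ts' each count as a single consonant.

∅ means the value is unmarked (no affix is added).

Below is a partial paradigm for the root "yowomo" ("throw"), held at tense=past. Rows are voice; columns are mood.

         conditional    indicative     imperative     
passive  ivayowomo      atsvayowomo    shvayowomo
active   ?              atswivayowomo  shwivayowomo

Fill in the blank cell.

iwivayowomo

Attach tense past va- (before consonant 'y') → vayowomo.
Attach voice active wi- → wivayowomo.
Attach mood conditional i- → iwivayowomo.
Nasal assimilation: no change.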